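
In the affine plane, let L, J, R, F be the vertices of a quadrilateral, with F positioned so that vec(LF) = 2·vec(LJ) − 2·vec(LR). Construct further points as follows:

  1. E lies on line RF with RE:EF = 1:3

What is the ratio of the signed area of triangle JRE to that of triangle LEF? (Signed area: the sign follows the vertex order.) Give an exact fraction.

Choose coordinates L = (0, 0), J = (1, 0), R = (0, 1), F = (2, -2).
1. E lies on line RF with RE:EF = 1:3 ⇒ E = (1/2, 1/4)
2·[JRE] = 1/4, 2·[LEF] = -3/2
[JRE]:[LEF] = 1/4:-3/2 = -1/6

[JRE]:[LEF] = -1/6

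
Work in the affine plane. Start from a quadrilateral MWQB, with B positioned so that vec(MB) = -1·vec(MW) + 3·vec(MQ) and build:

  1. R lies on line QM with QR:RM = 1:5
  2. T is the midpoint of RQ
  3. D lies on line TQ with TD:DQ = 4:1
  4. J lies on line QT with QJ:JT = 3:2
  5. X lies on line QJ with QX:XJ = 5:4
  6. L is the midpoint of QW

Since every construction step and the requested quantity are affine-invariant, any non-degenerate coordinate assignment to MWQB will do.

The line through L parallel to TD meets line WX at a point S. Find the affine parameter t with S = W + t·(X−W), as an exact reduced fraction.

Assign M = (0, 0), W = (1, 0), Q = (0, 1), B = (-1, 3) — the answer is frame-independent, so this choice is without loss of generality.
1. R lies on line QM with QR:RM = 1:5 ⇒ R = (0, 5/6)
2. T is the midpoint of RQ ⇒ T = (0, 11/12)
3. D lies on line TQ with TD:DQ = 4:1 ⇒ D = (0, 59/60)
4. J lies on line QT with QJ:JT = 3:2 ⇒ J = (0, 19/20)
5. X lies on line QJ with QX:XJ = 5:4 ⇒ X = (0, 35/36)
6. L is the midpoint of QW ⇒ L = (1/2, 1/2)
through L parallel to TD: direction (0, 1/15); meets WX at S = (1/2, 35/72)
S = W + t·(X−W) with t = 1/2

t = 1/2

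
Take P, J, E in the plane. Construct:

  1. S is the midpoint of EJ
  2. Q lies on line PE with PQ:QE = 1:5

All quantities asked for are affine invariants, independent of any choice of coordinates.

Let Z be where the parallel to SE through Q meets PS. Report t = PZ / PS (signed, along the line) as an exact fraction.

Work in coordinates with P = (0, 0), J = (1, 0), E = (0, 1).
1. S is the midpoint of EJ ⇒ S = (1/2, 1/2)
2. Q lies on line PE with PQ:QE = 1:5 ⇒ Q = (0, 1/6)
through Q parallel to SE: direction (-1/2, 1/2); meets PS at Z = (1/12, 1/12)
Z = P + t·(S−P) with t = 1/6

t = 1/6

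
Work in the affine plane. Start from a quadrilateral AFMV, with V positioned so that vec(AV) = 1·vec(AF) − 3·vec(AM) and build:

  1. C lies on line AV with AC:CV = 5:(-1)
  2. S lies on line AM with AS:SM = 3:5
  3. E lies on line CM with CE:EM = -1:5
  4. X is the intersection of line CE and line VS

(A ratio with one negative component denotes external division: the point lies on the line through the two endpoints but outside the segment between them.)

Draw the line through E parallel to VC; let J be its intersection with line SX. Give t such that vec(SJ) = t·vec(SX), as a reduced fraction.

Assign A = (0, 0), F = (1, 0), M = (0, 1), V = (1, -3) — the answer is frame-independent, so this choice is without loss of generality.
1. C lies on line AV with AC:CV = 5:(-1) ⇒ C = (5/4, -15/4)
2. S lies on line AM with AS:SM = 3:5 ⇒ S = (0, 3/8)
3. E lies on line CM with CE:EM = -1:5 ⇒ E = (25/16, -79/16)
4. X is the intersection of line CE and line VS ⇒ X = (25/17, -78/17)
through E parallel to VC: direction (1/4, -3/4); meets SX at J = (5/3, -21/4)
J = S + t·(X−S) with t = 17/15

t = 17/15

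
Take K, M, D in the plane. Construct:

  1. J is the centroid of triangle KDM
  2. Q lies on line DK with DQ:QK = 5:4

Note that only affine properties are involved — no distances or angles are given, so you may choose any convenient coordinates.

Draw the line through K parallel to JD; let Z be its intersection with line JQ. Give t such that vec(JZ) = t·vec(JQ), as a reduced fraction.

t = 9/5

Assign K = (0, 0), M = (1, 0), D = (0, 1) — the answer is frame-independent, so this choice is without loss of generality.
1. J is the centroid of triangle KDM ⇒ J = (1/3, 1/3)
2. Q lies on line DK with DQ:QK = 5:4 ⇒ Q = (0, 4/9)
through K parallel to JD: direction (-1/3, 2/3); meets JQ at Z = (-4/15, 8/15)
Z = J + t·(Q−J) with t = 9/5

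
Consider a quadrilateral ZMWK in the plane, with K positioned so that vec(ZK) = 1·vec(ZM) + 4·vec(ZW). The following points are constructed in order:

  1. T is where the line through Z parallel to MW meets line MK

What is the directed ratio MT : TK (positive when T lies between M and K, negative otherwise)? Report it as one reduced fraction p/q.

MT:TK = -1/5

Choose coordinates Z = (0, 0), M = (1, 0), W = (0, 1), K = (1, 4).
1. T is where the line through Z parallel to MW meets line MK ⇒ T = (1, -1)
T = M + t·(K−M) with t = -1/4, so MT:TK = t:(1−t) = -1/4:5/4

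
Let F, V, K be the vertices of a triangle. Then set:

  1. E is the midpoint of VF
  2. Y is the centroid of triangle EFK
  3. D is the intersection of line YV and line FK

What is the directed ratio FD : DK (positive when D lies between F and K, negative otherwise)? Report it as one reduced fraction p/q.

Choose coordinates F = (0, 0), V = (1, 0), K = (0, 1).
1. E is the midpoint of VF ⇒ E = (1/2, 0)
2. Y is the centroid of triangle EFK ⇒ Y = (1/6, 1/3)
3. D is the intersection of line YV and line FK ⇒ D = (0, 2/5)
D = F + t·(K−F) with t = 2/5, so FD:DK = t:(1−t) = 2/5:3/5

FD:DK = 2/3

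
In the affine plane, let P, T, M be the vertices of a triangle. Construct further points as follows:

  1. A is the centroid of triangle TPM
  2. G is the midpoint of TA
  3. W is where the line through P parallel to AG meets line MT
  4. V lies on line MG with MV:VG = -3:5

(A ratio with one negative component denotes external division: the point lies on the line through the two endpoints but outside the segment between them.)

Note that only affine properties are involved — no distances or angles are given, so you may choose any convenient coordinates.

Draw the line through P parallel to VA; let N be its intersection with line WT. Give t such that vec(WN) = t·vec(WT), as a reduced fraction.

Work in coordinates with P = (0, 0), T = (1, 0), M = (0, 1).
1. A is the centroid of triangle TPM ⇒ A = (1/3, 1/3)
2. G is the midpoint of TA ⇒ G = (2/3, 1/6)
3. W is where the line through P parallel to AG meets line MT ⇒ W = (2, -1)
4. V lies on line MG with MV:VG = -3:5 ⇒ V = (-1, 9/4)
through P parallel to VA: direction (4/3, -23/12); meets WT at N = (-16/7, 23/7)
N = W + t·(T−W) with t = 30/7

t = 30/7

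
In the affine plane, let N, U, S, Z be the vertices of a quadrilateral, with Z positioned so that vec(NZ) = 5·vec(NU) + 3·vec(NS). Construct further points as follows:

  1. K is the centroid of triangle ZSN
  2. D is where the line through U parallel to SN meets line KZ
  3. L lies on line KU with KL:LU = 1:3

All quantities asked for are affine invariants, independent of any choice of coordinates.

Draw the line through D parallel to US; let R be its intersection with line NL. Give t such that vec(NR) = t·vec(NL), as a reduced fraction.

Set N = (0, 0), U = (1, 0), S = (0, 1), Z = (5, 3); any affine frame gives the same invariant.
1. K is the centroid of triangle ZSN ⇒ K = (5/3, 4/3)
2. D is where the line through U parallel to SN meets line KZ ⇒ D = (1, 1)
3. L lies on line KU with KL:LU = 1:3 ⇒ L = (3/2, 1)
through D parallel to US: direction (-1, 1); meets NL at R = (6/5, 4/5)
R = N + t·(L−N) with t = 4/5

t = 4/5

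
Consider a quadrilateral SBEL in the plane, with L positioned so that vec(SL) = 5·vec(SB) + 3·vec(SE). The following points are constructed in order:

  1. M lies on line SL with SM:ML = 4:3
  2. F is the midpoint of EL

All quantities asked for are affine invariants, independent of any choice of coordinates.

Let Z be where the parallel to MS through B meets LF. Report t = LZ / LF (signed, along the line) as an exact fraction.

Choose coordinates S = (0, 0), B = (1, 0), E = (0, 1), L = (5, 3).
1. M lies on line SL with SM:ML = 4:3 ⇒ M = (20/7, 12/7)
2. F is the midpoint of EL ⇒ F = (5/2, 2)
through B parallel to MS: direction (-20/7, -12/7); meets LF at Z = (8, 21/5)
Z = L + t·(F−L) with t = -6/5

t = -6/5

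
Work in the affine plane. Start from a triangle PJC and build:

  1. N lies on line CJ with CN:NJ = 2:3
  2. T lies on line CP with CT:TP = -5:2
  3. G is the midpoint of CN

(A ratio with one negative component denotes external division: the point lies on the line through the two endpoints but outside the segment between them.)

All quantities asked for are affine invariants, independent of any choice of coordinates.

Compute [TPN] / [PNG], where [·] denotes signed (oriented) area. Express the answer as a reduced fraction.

Assign P = (0, 0), J = (1, 0), C = (0, 1) — the answer is frame-independent, so this choice is without loss of generality.
1. N lies on line CJ with CN:NJ = 2:3 ⇒ N = (2/5, 3/5)
2. T lies on line CP with CT:TP = -5:2 ⇒ T = (0, -2/3)
3. G is the midpoint of CN ⇒ G = (1/5, 4/5)
2·[TPN] = -4/15, 2·[PNG] = 1/5
[TPN]:[PNG] = -4/15:1/5 = -4/3

[TPN]:[PNG] = -4/3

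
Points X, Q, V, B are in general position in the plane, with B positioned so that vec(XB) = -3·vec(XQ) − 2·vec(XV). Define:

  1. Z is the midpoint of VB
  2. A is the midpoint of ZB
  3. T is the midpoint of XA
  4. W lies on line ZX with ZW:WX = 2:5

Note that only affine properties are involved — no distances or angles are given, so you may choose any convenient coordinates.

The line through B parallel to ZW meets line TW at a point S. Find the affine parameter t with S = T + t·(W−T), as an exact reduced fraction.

Set X = (0, 0), Q = (1, 0), V = (0, 1), B = (-3, -2); any affine frame gives the same invariant.
1. Z is the midpoint of VB ⇒ Z = (-3/2, -1/2)
2. A is the midpoint of ZB ⇒ A = (-9/4, -5/4)
3. T is the midpoint of XA ⇒ T = (-9/8, -5/8)
4. W lies on line ZX with ZW:WX = 2:5 ⇒ W = (-15/14, -5/14)
through B parallel to ZW: direction (3/7, 1/7); meets TW at S = (-9/7, -10/7)
S = T + t·(W−T) with t = -3

t = -3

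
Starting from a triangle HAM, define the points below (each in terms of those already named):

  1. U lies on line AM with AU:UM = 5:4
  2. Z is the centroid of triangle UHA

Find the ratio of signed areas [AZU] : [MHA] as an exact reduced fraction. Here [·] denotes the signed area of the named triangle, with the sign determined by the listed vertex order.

[AZU]:[MHA] = -5/27

Work in coordinates with H = (0, 0), A = (1, 0), M = (0, 1).
1. U lies on line AM with AU:UM = 5:4 ⇒ U = (4/9, 5/9)
2. Z is the centroid of triangle UHA ⇒ Z = (13/27, 5/27)
2·[AZU] = -5/27, 2·[MHA] = 1
[AZU]:[MHA] = -5/27:1 = -5/27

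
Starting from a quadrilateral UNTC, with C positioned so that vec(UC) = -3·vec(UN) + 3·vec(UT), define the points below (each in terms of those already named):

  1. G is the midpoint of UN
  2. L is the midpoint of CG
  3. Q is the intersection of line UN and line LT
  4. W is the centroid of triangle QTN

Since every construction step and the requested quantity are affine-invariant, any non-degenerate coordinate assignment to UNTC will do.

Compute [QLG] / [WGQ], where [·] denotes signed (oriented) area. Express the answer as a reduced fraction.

[QLG]:[WGQ] = 9/2

Work in coordinates with U = (0, 0), N = (1, 0), T = (0, 1), C = (-3, 3).
1. G is the midpoint of UN ⇒ G = (1/2, 0)
2. L is the midpoint of CG ⇒ L = (-5/4, 3/2)
3. Q is the intersection of line UN and line LT ⇒ Q = (5/2, 0)
4. W is the centroid of triangle QTN ⇒ W = (7/6, 1/3)
2·[QLG] = 3, 2·[WGQ] = 2/3
[QLG]:[WGQ] = 3:2/3 = 9/2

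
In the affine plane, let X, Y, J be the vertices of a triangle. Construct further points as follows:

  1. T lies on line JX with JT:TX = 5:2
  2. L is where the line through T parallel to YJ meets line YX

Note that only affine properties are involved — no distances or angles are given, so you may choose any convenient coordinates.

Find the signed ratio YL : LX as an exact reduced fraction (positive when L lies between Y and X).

YL:LX = 5/2

Choose coordinates X = (0, 0), Y = (1, 0), J = (0, 1).
1. T lies on line JX with JT:TX = 5:2 ⇒ T = (0, 2/7)
2. L is where the line through T parallel to YJ meets line YX ⇒ L = (2/7, 0)
L = Y + t·(X−Y) with t = 5/7, so YL:LX = t:(1−t) = 5/7:2/7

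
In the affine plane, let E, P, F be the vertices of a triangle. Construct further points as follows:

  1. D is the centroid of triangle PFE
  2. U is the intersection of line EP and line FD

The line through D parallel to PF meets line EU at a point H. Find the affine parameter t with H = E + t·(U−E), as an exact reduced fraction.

t = 4/3

Set E = (0, 0), P = (1, 0), F = (0, 1); any affine frame gives the same invariant.
1. D is the centroid of triangle PFE ⇒ D = (1/3, 1/3)
2. U is the intersection of line EP and line FD ⇒ U = (1/2, 0)
through D parallel to PF: direction (-1, 1); meets EU at H = (2/3, 0)
H = E + t·(U−E) with t = 4/3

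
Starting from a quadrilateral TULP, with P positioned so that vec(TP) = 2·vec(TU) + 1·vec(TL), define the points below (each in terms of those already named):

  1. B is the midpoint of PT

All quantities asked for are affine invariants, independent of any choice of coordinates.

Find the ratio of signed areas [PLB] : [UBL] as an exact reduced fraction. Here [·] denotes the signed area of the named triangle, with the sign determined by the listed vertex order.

Choose coordinates T = (0, 0), U = (1, 0), L = (0, 1), P = (2, 1).
1. B is the midpoint of PT ⇒ B = (1, 1/2)
2·[PLB] = 1, 2·[UBL] = 1/2
[PLB]:[UBL] = 1:1/2 = 2

[PLB]:[UBL] = 2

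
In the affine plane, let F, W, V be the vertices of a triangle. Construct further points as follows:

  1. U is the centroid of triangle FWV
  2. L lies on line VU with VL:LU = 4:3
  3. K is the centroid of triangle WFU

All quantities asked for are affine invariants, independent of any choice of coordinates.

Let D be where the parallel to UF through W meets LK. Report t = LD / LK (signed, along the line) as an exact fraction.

Set F = (0, 0), W = (1, 0), V = (0, 1); any affine frame gives the same invariant.
1. U is the centroid of triangle FWV ⇒ U = (1/3, 1/3)
2. L lies on line VU with VL:LU = 4:3 ⇒ L = (4/21, 13/21)
3. K is the centroid of triangle WFU ⇒ K = (4/9, 1/9)
through W parallel to UF: direction (-1/3, -1/3); meets LK at D = (2/3, -1/3)
D = L + t·(K−L) with t = 15/8

t = 15/8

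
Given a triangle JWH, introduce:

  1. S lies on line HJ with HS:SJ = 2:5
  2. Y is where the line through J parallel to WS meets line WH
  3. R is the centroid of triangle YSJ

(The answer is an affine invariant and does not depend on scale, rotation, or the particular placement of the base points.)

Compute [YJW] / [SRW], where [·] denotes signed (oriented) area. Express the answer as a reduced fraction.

Set J = (0, 0), W = (1, 0), H = (0, 1); any affine frame gives the same invariant.
1. S lies on line HJ with HS:SJ = 2:5 ⇒ S = (0, 5/7)
2. Y is where the line through J parallel to WS meets line WH ⇒ Y = (7/2, -5/2)
3. R is the centroid of triangle YSJ ⇒ R = (7/6, -25/42)
2·[YJW] = -5/2, 2·[SRW] = 10/21
[YJW]:[SRW] = -5/2:10/21 = -21/4

[YJW]:[SRW] = -21/4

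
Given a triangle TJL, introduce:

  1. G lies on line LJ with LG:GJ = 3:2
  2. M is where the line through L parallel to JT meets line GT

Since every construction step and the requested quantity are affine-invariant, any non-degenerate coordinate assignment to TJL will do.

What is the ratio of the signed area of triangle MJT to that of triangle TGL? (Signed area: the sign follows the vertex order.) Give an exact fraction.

[MJT]:[TGL] = -5/3

Set T = (0, 0), J = (1, 0), L = (0, 1); any affine frame gives the same invariant.
1. G lies on line LJ with LG:GJ = 3:2 ⇒ G = (3/5, 2/5)
2. M is where the line through L parallel to JT meets line GT ⇒ M = (3/2, 1)
2·[MJT] = -1, 2·[TGL] = 3/5
[MJT]:[TGL] = -1:3/5 = -5/3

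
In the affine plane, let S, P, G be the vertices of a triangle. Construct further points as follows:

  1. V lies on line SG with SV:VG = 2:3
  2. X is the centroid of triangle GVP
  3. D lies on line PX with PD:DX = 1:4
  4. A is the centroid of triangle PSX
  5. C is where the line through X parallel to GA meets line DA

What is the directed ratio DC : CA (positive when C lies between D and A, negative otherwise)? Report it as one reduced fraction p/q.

DC:CA = 32/5

Work in coordinates with S = (0, 0), P = (1, 0), G = (0, 1).
1. V lies on line SG with SV:VG = 2:3 ⇒ V = (0, 2/5)
2. X is the centroid of triangle GVP ⇒ X = (1/3, 7/15)
3. D lies on line PX with PD:DX = 1:4 ⇒ D = (13/15, 7/75)
4. A is the centroid of triangle PSX ⇒ A = (4/9, 7/45)
5. C is where the line through X parallel to GA meets line DA ⇒ C = (167/333, 49/333)
C = D + t·(A−D) with t = 32/37, so DC:CA = t:(1−t) = 32/37:5/37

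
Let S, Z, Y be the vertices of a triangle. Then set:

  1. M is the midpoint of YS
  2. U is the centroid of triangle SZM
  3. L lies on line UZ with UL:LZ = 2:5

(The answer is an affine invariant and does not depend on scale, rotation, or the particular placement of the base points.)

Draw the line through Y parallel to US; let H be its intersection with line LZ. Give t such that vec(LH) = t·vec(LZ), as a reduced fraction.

t = -16/5

Assign S = (0, 0), Z = (1, 0), Y = (0, 1) — the answer is frame-independent, so this choice is without loss of generality.
1. M is the midpoint of YS ⇒ M = (0, 1/2)
2. U is the centroid of triangle SZM ⇒ U = (1/3, 1/6)
3. L lies on line UZ with UL:LZ = 2:5 ⇒ L = (11/21, 5/42)
through Y parallel to US: direction (-1/3, -1/6); meets LZ at H = (-1, 1/2)
H = L + t·(Z−L) with t = -16/5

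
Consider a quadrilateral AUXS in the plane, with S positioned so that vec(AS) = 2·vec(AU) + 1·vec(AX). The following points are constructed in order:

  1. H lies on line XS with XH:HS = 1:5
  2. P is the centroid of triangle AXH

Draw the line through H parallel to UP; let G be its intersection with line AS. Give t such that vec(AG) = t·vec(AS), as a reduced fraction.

t = 1/2

Work in coordinates with A = (0, 0), U = (1, 0), X = (0, 1), S = (2, 1).
1. H lies on line XS with XH:HS = 1:5 ⇒ H = (1/3, 1)
2. P is the centroid of triangle AXH ⇒ P = (1/9, 2/3)
through H parallel to UP: direction (-8/9, 2/3); meets AS at G = (1, 1/2)
G = A + t·(S−A) with t = 1/2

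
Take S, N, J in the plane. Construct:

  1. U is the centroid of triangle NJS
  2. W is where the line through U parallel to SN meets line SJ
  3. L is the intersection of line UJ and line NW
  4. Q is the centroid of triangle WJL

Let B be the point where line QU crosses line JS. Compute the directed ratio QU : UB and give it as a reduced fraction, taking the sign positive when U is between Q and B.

Choose coordinates S = (0, 0), N = (1, 0), J = (0, 1).
1. U is the centroid of triangle NJS ⇒ U = (1/3, 1/3)
2. W is where the line through U parallel to SN meets line SJ ⇒ W = (0, 1/3)
3. L is the intersection of line UJ and line NW ⇒ L = (2/5, 1/5)
4. Q is the centroid of triangle WJL ⇒ Q = (2/15, 23/45)
line QU meets JS at B = (0, 17/27)
U = Q + t·(B−Q) with t = -3/2, so QU:UB = -3/2:5/2

QU:UB = -3/5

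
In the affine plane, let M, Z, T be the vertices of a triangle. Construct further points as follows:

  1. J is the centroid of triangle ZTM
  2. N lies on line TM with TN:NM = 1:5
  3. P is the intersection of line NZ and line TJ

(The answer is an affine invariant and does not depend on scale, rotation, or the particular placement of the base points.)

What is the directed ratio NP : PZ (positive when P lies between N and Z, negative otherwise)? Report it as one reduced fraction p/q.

Set M = (0, 0), Z = (1, 0), T = (0, 1); any affine frame gives the same invariant.
1. J is the centroid of triangle ZTM ⇒ J = (1/3, 1/3)
2. N lies on line TM with TN:NM = 1:5 ⇒ N = (0, 5/6)
3. P is the intersection of line NZ and line TJ ⇒ P = (1/7, 5/7)
P = N + t·(Z−N) with t = 1/7, so NP:PZ = t:(1−t) = 1/7:6/7

NP:PZ = 1/6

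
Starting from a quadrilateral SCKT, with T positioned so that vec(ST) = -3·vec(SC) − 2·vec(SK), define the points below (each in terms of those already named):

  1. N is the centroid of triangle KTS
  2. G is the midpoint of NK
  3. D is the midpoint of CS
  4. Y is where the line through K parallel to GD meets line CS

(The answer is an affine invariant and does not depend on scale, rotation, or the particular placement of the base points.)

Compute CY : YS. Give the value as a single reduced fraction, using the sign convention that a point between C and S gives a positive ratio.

CY:YS = -2/3

Assign S = (0, 0), C = (1, 0), K = (0, 1), T = (-3, -2) — the answer is frame-independent, so this choice is without loss of generality.
1. N is the centroid of triangle KTS ⇒ N = (-1, -1/3)
2. G is the midpoint of NK ⇒ G = (-1/2, 1/3)
3. D is the midpoint of CS ⇒ D = (1/2, 0)
4. Y is where the line through K parallel to GD meets line CS ⇒ Y = (3, 0)
Y = C + t·(S−C) with t = -2, so CY:YS = t:(1−t) = -2:3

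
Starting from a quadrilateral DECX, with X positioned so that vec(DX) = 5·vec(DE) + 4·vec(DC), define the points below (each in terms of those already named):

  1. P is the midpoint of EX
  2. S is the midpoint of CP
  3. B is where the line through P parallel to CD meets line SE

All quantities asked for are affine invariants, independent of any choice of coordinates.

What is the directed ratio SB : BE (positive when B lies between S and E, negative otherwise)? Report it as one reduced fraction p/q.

SB:BE = -3/4

Work in coordinates with D = (0, 0), E = (1, 0), C = (0, 1), X = (5, 4).
1. P is the midpoint of EX ⇒ P = (3, 2)
2. S is the midpoint of CP ⇒ S = (3/2, 3/2)
3. B is where the line through P parallel to CD meets line SE ⇒ B = (3, 6)
B = S + t·(E−S) with t = -3, so SB:BE = t:(1−t) = -3:4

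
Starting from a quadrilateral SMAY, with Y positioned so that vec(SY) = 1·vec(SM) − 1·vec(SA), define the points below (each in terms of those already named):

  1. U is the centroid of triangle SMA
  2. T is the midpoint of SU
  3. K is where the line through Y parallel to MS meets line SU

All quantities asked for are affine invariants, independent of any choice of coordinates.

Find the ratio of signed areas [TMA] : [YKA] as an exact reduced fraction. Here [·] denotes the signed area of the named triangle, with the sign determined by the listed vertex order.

[TMA]:[YKA] = -1/6

Set S = (0, 0), M = (1, 0), A = (0, 1), Y = (1, -1); any affine frame gives the same invariant.
1. U is the centroid of triangle SMA ⇒ U = (1/3, 1/3)
2. T is the midpoint of SU ⇒ T = (1/6, 1/6)
3. K is where the line through Y parallel to MS meets line SU ⇒ K = (-1, -1)
2·[TMA] = 2/3, 2·[YKA] = -4
[TMA]:[YKA] = 2/3:-4 = -1/6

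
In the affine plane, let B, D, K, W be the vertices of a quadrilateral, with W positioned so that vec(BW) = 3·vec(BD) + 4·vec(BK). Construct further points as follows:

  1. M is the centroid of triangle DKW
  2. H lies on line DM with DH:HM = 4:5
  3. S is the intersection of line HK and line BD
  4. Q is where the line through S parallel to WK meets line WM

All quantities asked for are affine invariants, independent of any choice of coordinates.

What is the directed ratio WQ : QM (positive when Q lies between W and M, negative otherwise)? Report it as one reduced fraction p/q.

WQ:QM = -57/50

Work in coordinates with B = (0, 0), D = (1, 0), K = (0, 1), W = (3, 4).
1. M is the centroid of triangle DKW ⇒ M = (4/3, 5/3)
2. H lies on line DM with DH:HM = 4:5 ⇒ H = (31/27, 20/27)
3. S is the intersection of line HK and line BD ⇒ S = (31/7, 0)
4. Q is where the line through S parallel to WK meets line WM ⇒ Q = (-74/7, -15)
Q = W + t·(M−W) with t = 57/7, so WQ:QM = t:(1−t) = 57/7:-50/7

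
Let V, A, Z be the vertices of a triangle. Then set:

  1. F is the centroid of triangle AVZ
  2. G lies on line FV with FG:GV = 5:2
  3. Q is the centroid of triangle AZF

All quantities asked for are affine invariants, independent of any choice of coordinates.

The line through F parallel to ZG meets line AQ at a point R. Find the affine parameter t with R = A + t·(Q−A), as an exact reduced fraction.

Choose coordinates V = (0, 0), A = (1, 0), Z = (0, 1).
1. F is the centroid of triangle AVZ ⇒ F = (1/3, 1/3)
2. G lies on line FV with FG:GV = 5:2 ⇒ G = (2/21, 2/21)
3. Q is the centroid of triangle AZF ⇒ Q = (4/9, 4/9)
through F parallel to ZG: direction (2/21, -19/21); meets AQ at R = (9/29, 16/29)
R = A + t·(Q−A) with t = 36/29

t = 36/29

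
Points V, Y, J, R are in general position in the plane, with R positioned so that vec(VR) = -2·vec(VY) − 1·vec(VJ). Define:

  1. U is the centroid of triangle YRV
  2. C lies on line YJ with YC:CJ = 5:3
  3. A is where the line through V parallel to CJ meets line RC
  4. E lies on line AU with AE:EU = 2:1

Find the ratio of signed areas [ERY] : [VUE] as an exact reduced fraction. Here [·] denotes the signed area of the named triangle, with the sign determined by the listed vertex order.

Choose coordinates V = (0, 0), Y = (1, 0), J = (0, 1), R = (-2, -1).
1. U is the centroid of triangle YRV ⇒ U = (-1/3, -1/3)
2. C lies on line YJ with YC:CJ = 5:3 ⇒ C = (3/8, 5/8)
3. A is where the line through V parallel to CJ meets line RC ⇒ A = (-7/32, 7/32)
4. E lies on line AU with AE:EU = 2:1 ⇒ E = (-85/288, -43/288)
2·[ERY] = 61/72, 2·[VUE] = -7/144
[ERY]:[VUE] = 61/72:-7/144 = -122/7

[ERY]:[VUE] = -122/7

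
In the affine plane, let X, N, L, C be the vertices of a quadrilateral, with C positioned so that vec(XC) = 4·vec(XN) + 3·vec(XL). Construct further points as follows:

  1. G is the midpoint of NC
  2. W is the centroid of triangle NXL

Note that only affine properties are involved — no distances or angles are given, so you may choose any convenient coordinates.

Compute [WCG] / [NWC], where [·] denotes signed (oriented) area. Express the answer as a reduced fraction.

[WCG]:[NWC] = 1/2

Assign X = (0, 0), N = (1, 0), L = (0, 1), C = (4, 3) — the answer is frame-independent, so this choice is without loss of generality.
1. G is the midpoint of NC ⇒ G = (5/2, 3/2)
2. W is the centroid of triangle NXL ⇒ W = (1/3, 1/3)
2·[WCG] = -3/2, 2·[NWC] = -3
[WCG]:[NWC] = -3/2:-3 = 1/2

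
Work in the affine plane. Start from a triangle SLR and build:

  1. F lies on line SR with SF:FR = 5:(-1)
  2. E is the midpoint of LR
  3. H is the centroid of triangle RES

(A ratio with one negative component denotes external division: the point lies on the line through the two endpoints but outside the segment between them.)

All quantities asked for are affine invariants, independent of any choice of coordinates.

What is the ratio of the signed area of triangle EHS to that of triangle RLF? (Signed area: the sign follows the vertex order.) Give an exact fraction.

Set S = (0, 0), L = (1, 0), R = (0, 1); any affine frame gives the same invariant.
1. F lies on line SR with SF:FR = 5:(-1) ⇒ F = (0, 5/4)
2. E is the midpoint of LR ⇒ E = (1/2, 1/2)
3. H is the centroid of triangle RES ⇒ H = (1/6, 1/2)
2·[EHS] = 1/6, 2·[RLF] = 1/4
[EHS]:[RLF] = 1/6:1/4 = 2/3

[EHS]:[RLF] = 2/3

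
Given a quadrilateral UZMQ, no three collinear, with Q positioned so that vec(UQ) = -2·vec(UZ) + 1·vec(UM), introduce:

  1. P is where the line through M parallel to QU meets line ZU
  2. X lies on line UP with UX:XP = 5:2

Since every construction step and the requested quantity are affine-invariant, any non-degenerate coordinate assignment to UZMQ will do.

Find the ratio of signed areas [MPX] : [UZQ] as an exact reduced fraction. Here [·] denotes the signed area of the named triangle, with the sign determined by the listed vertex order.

[MPX]:[UZQ] = -4/7

Set U = (0, 0), Z = (1, 0), M = (0, 1), Q = (-2, 1); any affine frame gives the same invariant.
1. P is where the line through M parallel to QU meets line ZU ⇒ P = (2, 0)
2. X lies on line UP with UX:XP = 5:2 ⇒ X = (10/7, 0)
2·[MPX] = -4/7, 2·[UZQ] = 1
[MPX]:[UZQ] = -4/7:1 = -4/7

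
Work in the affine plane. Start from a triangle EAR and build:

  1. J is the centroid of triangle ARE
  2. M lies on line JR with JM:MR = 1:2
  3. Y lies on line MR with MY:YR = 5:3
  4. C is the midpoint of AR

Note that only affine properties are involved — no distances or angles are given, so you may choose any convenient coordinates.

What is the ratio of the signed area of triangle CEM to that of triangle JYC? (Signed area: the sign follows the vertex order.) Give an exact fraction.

[CEM]:[JYC] = 4/3

Assign E = (0, 0), A = (1, 0), R = (0, 1) — the answer is frame-independent, so this choice is without loss of generality.
1. J is the centroid of triangle ARE ⇒ J = (1/3, 1/3)
2. M lies on line JR with JM:MR = 1:2 ⇒ M = (2/9, 5/9)
3. Y lies on line MR with MY:YR = 5:3 ⇒ Y = (1/12, 5/6)
4. C is the midpoint of AR ⇒ C = (1/2, 1/2)
2·[CEM] = -1/6, 2·[JYC] = -1/8
[CEM]:[JYC] = -1/6:-1/8 = 4/3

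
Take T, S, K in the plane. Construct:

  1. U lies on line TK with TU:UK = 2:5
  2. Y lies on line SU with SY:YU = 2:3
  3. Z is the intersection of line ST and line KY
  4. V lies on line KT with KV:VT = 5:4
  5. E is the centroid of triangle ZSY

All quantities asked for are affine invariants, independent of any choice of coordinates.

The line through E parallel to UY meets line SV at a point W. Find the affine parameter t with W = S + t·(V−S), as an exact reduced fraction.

Assign T = (0, 0), S = (1, 0), K = (0, 1) — the answer is frame-independent, so this choice is without loss of generality.
1. U lies on line TK with TU:UK = 2:5 ⇒ U = (0, 2/7)
2. Y lies on line SU with SY:YU = 2:3 ⇒ Y = (3/5, 4/35)
3. Z is the intersection of line ST and line KY ⇒ Z = (21/31, 0)
4. V lies on line KT with KV:VT = 5:4 ⇒ V = (0, 4/9)
5. E is the centroid of triangle ZSY ⇒ E = (353/465, 4/105)
through E parallel to UY: direction (3/5, -6/35); meets SV at W = (37/31, -8/93)
W = S + t·(V−S) with t = -6/31

t = -6/31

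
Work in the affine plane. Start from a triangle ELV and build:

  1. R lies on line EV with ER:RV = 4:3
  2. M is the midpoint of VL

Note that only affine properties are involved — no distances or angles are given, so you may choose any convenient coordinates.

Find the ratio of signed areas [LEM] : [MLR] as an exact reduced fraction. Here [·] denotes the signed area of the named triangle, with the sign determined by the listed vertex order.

Choose coordinates E = (0, 0), L = (1, 0), V = (0, 1).
1. R lies on line EV with ER:RV = 4:3 ⇒ R = (0, 4/7)
2. M is the midpoint of VL ⇒ M = (1/2, 1/2)
2·[LEM] = -1/2, 2·[MLR] = -3/14
[LEM]:[MLR] = -1/2:-3/14 = 7/3

[LEM]:[MLR] = 7/3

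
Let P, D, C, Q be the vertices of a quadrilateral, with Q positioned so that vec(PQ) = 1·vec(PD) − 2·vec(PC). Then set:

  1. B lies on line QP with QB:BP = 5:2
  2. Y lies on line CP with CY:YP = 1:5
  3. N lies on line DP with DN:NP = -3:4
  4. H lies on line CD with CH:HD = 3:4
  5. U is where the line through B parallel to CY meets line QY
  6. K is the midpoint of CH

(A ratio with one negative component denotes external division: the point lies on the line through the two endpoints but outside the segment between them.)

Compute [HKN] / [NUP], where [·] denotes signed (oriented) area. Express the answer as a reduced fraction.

Choose coordinates P = (0, 0), D = (1, 0), C = (0, 1), Q = (1, -2).
1. B lies on line QP with QB:BP = 5:2 ⇒ B = (2/7, -4/7)
2. Y lies on line CP with CY:YP = 1:5 ⇒ Y = (0, 5/6)
3. N lies on line DP with DN:NP = -3:4 ⇒ N = (4, 0)
4. H lies on line CD with CH:HD = 3:4 ⇒ H = (3/7, 4/7)
5. U is where the line through B parallel to CY meets line QY ⇒ U = (2/7, 1/42)
6. K is the midpoint of CH ⇒ K = (3/14, 11/14)
2·[HKN] = -9/14, 2·[NUP] = 2/21
[HKN]:[NUP] = -9/14:2/21 = -27/4

[HKN]:[NUP] = -27/4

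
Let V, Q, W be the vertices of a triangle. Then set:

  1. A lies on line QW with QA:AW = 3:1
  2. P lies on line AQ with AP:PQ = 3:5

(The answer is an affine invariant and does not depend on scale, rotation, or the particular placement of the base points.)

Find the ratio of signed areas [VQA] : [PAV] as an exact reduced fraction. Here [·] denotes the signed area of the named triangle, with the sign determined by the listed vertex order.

Assign V = (0, 0), Q = (1, 0), W = (0, 1) — the answer is frame-independent, so this choice is without loss of generality.
1. A lies on line QW with QA:AW = 3:1 ⇒ A = (1/4, 3/4)
2. P lies on line AQ with AP:PQ = 3:5 ⇒ P = (17/32, 15/32)
2·[VQA] = 3/4, 2·[PAV] = 9/32
[VQA]:[PAV] = 3/4:9/32 = 8/3

[VQA]:[PAV] = 8/3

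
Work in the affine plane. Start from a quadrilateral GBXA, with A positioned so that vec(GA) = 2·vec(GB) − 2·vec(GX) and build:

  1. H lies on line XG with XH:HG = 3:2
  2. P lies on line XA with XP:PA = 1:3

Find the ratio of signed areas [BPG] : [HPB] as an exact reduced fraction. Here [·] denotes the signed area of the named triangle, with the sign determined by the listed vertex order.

[BPG]:[HPB] = -5

Assign G = (0, 0), B = (1, 0), X = (0, 1), A = (2, -2) — the answer is frame-independent, so this choice is without loss of generality.
1. H lies on line XG with XH:HG = 3:2 ⇒ H = (0, 2/5)
2. P lies on line XA with XP:PA = 1:3 ⇒ P = (1/2, 1/4)
2·[BPG] = 1/4, 2·[HPB] = -1/20
[BPG]:[HPB] = 1/4:-1/20 = -5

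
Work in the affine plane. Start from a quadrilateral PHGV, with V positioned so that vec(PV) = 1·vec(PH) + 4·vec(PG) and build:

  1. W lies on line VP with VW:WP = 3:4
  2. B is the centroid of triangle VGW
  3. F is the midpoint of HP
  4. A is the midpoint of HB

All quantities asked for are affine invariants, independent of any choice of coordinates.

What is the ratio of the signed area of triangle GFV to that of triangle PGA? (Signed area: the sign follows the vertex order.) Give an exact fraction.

Work in coordinates with P = (0, 0), H = (1, 0), G = (0, 1), V = (1, 4).
1. W lies on line VP with VW:WP = 3:4 ⇒ W = (4/7, 16/7)
2. B is the centroid of triangle VGW ⇒ B = (11/21, 17/7)
3. F is the midpoint of HP ⇒ F = (1/2, 0)
4. A is the midpoint of HB ⇒ A = (16/21, 17/14)
2·[GFV] = 5/2, 2·[PGA] = -16/21
[GFV]:[PGA] = 5/2:-16/21 = -105/32

[GFV]:[PGA] = -105/32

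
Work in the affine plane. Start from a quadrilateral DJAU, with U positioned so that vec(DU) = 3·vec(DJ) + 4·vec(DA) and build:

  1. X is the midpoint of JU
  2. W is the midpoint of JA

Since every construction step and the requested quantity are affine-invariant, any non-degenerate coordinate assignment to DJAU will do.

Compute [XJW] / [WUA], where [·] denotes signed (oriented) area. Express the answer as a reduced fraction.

Assign D = (0, 0), J = (1, 0), A = (0, 1), U = (3, 4) — the answer is frame-independent, so this choice is without loss of generality.
1. X is the midpoint of JU ⇒ X = (2, 2)
2. W is the midpoint of JA ⇒ W = (1/2, 1/2)
2·[XJW] = -3/2, 2·[WUA] = 3
[XJW]:[WUA] = -3/2:3 = -1/2

[XJW]:[WUA] = -1/2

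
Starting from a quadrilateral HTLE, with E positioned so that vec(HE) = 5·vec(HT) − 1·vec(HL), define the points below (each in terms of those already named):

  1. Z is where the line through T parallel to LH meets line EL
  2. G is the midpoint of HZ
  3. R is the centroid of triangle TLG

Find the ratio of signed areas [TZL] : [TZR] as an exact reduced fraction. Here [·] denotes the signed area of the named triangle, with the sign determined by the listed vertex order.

Choose coordinates H = (0, 0), T = (1, 0), L = (0, 1), E = (5, -1).
1. Z is where the line through T parallel to LH meets line EL ⇒ Z = (1, 3/5)
2. G is the midpoint of HZ ⇒ G = (1/2, 3/10)
3. R is the centroid of triangle TLG ⇒ R = (1/2, 13/30)
2·[TZL] = 3/5, 2·[TZR] = 3/10
[TZL]:[TZR] = 3/5:3/10 = 2

[TZL]:[TZR] = 2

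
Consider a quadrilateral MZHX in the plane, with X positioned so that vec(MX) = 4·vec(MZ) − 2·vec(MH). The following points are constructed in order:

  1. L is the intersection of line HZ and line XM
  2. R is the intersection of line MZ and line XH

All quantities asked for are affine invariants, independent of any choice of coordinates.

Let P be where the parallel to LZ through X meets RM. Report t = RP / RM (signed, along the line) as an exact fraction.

t = -1/2

Assign M = (0, 0), Z = (1, 0), H = (0, 1), X = (4, -2) — the answer is frame-independent, so this choice is without loss of generality.
1. L is the intersection of line HZ and line XM ⇒ L = (2, -1)
2. R is the intersection of line MZ and line XH ⇒ R = (4/3, 0)
through X parallel to LZ: direction (-1, 1); meets RM at P = (2, 0)
P = R + t·(M−R) with t = -1/2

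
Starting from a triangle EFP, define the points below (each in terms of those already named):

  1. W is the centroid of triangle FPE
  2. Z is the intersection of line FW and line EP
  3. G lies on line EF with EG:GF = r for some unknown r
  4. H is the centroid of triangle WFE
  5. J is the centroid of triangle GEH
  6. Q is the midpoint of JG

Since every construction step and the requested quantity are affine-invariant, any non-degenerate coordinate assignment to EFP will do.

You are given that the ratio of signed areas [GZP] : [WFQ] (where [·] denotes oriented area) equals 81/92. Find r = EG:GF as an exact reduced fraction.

r = 3/5

Set E = (0, 0), F = (1, 0), P = (0, 1); any affine frame gives the same invariant.
1. W is the centroid of triangle FPE ⇒ W = (1/3, 1/3)
2. Z is the intersection of line FW and line EP ⇒ Z = (0, 1/2)
3. With EG:GF = r, write λ = r/(r+1) so G = E + λ·(F−E); G is affine-linear in λ
4. H is the centroid of triangle WFE ⇒ H = (4/9, 1/9)
5. J is the centroid of triangle GEH ⇒ J is an affine combination of earlier points and hence also affine-linear in λ
6. Q is the midpoint of JG ⇒ Q is an affine combination of earlier points and hence also affine-linear in λ
Every point depending on G is an affine combination of G and λ-independent points, so each such coordinate is linear in λ; the λ² term in each signed area is a multiple of (F−E)×(F−E) = 0, so 2·[GZP] and 2·[WFQ] are each linear in λ. Evaluating at λ=0 and λ=1:
  2·[GZP] = -1/2·λ,   2·[WFQ] = 2/9·λ − 8/27
So [GZP]:[WFQ] = (-1/2·λ) / (2/9·λ − 8/27). Setting this equal to 81/92:
  -1/2·λ = 81/92·(2/9·λ − 8/27)  ⇒  λ = 3/8
Then r = λ/(1−λ) = (3/8)/(5/8) = 3/5. Check: with r = 3/5, G = (3/8, 0) and [GZP]:[WFQ] = 81/92 as required.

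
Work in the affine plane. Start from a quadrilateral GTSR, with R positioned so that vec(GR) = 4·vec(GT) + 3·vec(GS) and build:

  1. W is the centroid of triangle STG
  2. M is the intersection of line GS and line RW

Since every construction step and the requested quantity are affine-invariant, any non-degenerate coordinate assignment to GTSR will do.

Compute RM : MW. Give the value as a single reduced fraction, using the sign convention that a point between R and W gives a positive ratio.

RM:MW = -12

Work in coordinates with G = (0, 0), T = (1, 0), S = (0, 1), R = (4, 3).
1. W is the centroid of triangle STG ⇒ W = (1/3, 1/3)
2. M is the intersection of line GS and line RW ⇒ M = (0, 1/11)
M = R + t·(W−R) with t = 12/11, so RM:MW = t:(1−t) = 12/11:-1/11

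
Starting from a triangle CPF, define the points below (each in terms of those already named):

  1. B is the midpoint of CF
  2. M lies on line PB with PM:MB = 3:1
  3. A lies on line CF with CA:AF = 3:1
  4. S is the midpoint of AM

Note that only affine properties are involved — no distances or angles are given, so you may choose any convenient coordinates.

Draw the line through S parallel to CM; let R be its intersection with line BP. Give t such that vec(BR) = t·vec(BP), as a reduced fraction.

t = 1/16

Choose coordinates C = (0, 0), P = (1, 0), F = (0, 1).
1. B is the midpoint of CF ⇒ B = (0, 1/2)
2. M lies on line PB with PM:MB = 3:1 ⇒ M = (1/4, 3/8)
3. A lies on line CF with CA:AF = 3:1 ⇒ A = (0, 3/4)
4. S is the midpoint of AM ⇒ S = (1/8, 9/16)
through S parallel to CM: direction (1/4, 3/8); meets BP at R = (1/16, 15/32)
R = B + t·(P−B) with t = 1/16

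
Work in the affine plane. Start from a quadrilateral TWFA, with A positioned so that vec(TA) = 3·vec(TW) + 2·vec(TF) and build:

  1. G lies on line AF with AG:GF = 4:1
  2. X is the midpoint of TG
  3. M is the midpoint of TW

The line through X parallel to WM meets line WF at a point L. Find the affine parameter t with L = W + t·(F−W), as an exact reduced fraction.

t = 3/5

Set T = (0, 0), W = (1, 0), F = (0, 1), A = (3, 2); any affine frame gives the same invariant.
1. G lies on line AF with AG:GF = 4:1 ⇒ G = (3/5, 6/5)
2. X is the midpoint of TG ⇒ X = (3/10, 3/5)
3. M is the midpoint of TW ⇒ M = (1/2, 0)
through X parallel to WM: direction (-1/2, 0); meets WF at L = (2/5, 3/5)
L = W + t·(F−W) with t = 3/5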